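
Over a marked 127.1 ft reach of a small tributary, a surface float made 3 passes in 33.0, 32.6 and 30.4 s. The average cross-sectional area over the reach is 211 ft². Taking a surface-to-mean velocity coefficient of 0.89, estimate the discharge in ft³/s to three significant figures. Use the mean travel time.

t̄ = (33.0 + 32.6 + 30.4) / 3 = 32 s
v_surface = L / t̄ = 127.1 / 32 = 3.972 ft/s
v_mean = 0.89 × 3.972 = 3.535 ft/s
Q = A × v_mean = 211 × 3.535 = 745.9 ft³/s

746 ft³/s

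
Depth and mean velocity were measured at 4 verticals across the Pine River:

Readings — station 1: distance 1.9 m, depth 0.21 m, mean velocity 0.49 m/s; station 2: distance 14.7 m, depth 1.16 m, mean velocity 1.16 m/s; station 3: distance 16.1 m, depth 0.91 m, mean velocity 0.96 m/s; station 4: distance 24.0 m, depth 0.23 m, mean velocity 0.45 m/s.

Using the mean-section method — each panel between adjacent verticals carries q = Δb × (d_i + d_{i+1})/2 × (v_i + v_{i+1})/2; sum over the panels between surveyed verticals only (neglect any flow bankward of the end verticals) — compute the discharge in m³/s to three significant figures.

Panel 1-2: Δb = 12.8 m, d̄ = (0.21+1.16)/2 = 0.685, v̄ = (0.49+1.16)/2 = 0.825 → q = 12.8×0.685×0.825 = 7.234 m³/s
Panel 2-3: Δb = 1.4 m, d̄ = (1.16+0.91)/2 = 1.035, v̄ = (1.16+0.96)/2 = 1.06 → q = 1.4×1.035×1.06 = 1.536 m³/s
Panel 3-4: Δb = 7.9 m, d̄ = (0.91+0.23)/2 = 0.57, v̄ = (0.96+0.45)/2 = 0.705 → q = 7.9×0.57×0.705 = 3.175 m³/s
Q = Σ q = 11.94 m³/s

11.9 m³/s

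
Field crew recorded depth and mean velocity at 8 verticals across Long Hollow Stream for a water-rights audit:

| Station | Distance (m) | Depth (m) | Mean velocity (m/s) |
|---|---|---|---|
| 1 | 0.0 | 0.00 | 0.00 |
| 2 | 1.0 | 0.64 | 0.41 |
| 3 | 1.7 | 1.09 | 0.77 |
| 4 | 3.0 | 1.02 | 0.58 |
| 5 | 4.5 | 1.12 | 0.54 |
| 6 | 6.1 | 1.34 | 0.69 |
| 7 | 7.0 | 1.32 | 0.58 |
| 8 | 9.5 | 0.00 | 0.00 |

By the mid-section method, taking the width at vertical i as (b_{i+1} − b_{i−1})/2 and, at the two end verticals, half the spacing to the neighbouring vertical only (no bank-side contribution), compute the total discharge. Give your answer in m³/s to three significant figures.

5.29 m³/s

w_2 = (1.7 − 0.0)/2 = 0.85 m; q_2 = 0.41 × 0.64 × 0.85 = 0.2230 m³/s
w_3 = (3.0 − 1.0)/2 = 1 m; q_3 = 0.77 × 1.09 × 1 = 0.8393 m³/s
w_4 = (4.5 − 1.7)/2 = 1.4 m; q_4 = 0.58 × 1.02 × 1.4 = 0.8282 m³/s
w_5 = (6.1 − 3.0)/2 = 1.55 m; q_5 = 0.54 × 1.12 × 1.55 = 0.9374 m³/s
w_6 = (7.0 − 4.5)/2 = 1.25 m; q_6 = 0.69 × 1.34 × 1.25 = 1.156 m³/s
w_7 = (9.5 − 6.1)/2 = 1.7 m; q_7 = 0.58 × 1.32 × 1.7 = 1.302 m³/s
Stations 1, 8 contribute zero (depth or velocity is 0).
Q = Σ qᵢ = 5.285 m³/s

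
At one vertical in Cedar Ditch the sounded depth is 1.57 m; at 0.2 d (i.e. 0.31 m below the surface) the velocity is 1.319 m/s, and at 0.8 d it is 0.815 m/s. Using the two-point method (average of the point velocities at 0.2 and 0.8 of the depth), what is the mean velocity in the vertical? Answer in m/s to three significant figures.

1.07 m/s

v̄ = (1.319 + 0.815) / 2 = 1.067 m/s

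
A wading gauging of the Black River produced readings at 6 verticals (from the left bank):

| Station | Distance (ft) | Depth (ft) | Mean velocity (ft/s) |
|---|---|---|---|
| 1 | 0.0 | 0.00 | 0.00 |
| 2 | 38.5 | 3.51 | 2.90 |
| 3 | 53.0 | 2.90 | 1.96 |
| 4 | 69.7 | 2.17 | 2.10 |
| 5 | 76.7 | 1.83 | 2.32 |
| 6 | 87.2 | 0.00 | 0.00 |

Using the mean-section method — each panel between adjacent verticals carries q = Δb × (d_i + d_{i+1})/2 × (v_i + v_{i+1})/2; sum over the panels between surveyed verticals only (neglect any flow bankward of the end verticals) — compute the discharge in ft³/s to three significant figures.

Panel 1-2: Δb = 38.5 ft, d̄ = (0.00+3.51)/2 = 1.755, v̄ = (0.00+2.90)/2 = 1.45 → q = 38.5×1.755×1.45 = 97.97 ft³/s
Panel 2-3: Δb = 14.5 ft, d̄ = (3.51+2.90)/2 = 3.205, v̄ = (2.90+1.96)/2 = 2.43 → q = 14.5×3.205×2.43 = 112.9 ft³/s
Panel 3-4: Δb = 16.7 ft, d̄ = (2.90+2.17)/2 = 2.535, v̄ = (1.96+2.10)/2 = 2.03 → q = 16.7×2.535×2.03 = 85.94 ft³/s
Panel 4-5: Δb = 7 ft, d̄ = (2.17+1.83)/2 = 2, v̄ = (2.10+2.32)/2 = 2.21 → q = 7×2×2.21 = 30.94 ft³/s
Panel 5-6: Δb = 10.5 ft, d̄ = (1.83+0.00)/2 = 0.915, v̄ = (2.32+0.00)/2 = 1.16 → q = 10.5×0.915×1.16 = 11.14 ft³/s
Q = Σ q = 338.9 ft³/s

339 ft³/s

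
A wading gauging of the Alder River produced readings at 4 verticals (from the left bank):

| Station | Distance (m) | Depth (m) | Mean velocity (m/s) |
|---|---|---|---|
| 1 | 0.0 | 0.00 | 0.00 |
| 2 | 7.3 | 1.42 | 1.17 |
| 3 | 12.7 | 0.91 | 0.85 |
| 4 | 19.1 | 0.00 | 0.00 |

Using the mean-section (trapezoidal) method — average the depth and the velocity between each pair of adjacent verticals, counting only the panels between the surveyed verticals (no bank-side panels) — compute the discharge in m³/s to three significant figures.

10.6 m³/s

Panel 1-2: Δb = 7.3 m, d̄ = (0.00+1.42)/2 = 0.71, v̄ = (0.00+1.17)/2 = 0.585 → q = 7.3×0.71×0.585 = 3.032 m³/s
Panel 2-3: Δb = 5.4 m, d̄ = (1.42+0.91)/2 = 1.165, v̄ = (1.17+0.85)/2 = 1.01 → q = 5.4×1.165×1.01 = 6.354 m³/s
Panel 3-4: Δb = 6.4 m, d̄ = (0.91+0.00)/2 = 0.455, v̄ = (0.85+0.00)/2 = 0.425 → q = 6.4×0.455×0.425 = 1.238 m³/s
Q = Σ q = 10.62 m³/s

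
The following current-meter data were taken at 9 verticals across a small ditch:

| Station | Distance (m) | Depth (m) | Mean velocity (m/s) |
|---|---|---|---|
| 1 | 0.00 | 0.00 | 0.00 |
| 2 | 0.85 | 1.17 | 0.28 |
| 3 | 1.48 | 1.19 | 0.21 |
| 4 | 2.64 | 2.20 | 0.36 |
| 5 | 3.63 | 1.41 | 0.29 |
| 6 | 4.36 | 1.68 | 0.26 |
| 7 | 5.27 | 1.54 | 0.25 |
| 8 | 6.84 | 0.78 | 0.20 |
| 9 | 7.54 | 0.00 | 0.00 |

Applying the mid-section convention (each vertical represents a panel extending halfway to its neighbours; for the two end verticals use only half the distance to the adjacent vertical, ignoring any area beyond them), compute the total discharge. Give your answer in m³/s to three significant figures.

2.68 m³/s

w_2 = (1.48 − 0.00)/2 = 0.74 m; q_2 = 0.28 × 1.17 × 0.74 = 0.2424 m³/s
w_3 = (2.64 − 0.85)/2 = 0.895 m; q_3 = 0.21 × 1.19 × 0.895 = 0.2237 m³/s
w_4 = (3.63 − 1.48)/2 = 1.075 m; q_4 = 0.36 × 2.20 × 1.075 = 0.8514 m³/s
w_5 = (4.36 − 2.64)/2 = 0.86 m; q_5 = 0.29 × 1.41 × 0.86 = 0.3517 m³/s
w_6 = (5.27 − 3.63)/2 = 0.82 m; q_6 = 0.26 × 1.68 × 0.82 = 0.3582 m³/s
w_7 = (6.84 − 4.36)/2 = 1.24 m; q_7 = 0.25 × 1.54 × 1.24 = 0.4774 m³/s
w_8 = (7.54 − 5.27)/2 = 1.135 m; q_8 = 0.20 × 0.78 × 1.135 = 0.1771 m³/s
Stations 1, 9 contribute zero (depth or velocity is 0).
Q = Σ qᵢ = 2.682 m³/s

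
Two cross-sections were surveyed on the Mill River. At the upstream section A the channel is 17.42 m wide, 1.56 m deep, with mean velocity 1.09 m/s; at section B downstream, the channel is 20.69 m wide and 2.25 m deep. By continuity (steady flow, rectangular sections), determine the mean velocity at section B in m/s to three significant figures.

0.636 m/s

Q = A₁V₁ = (17.42×1.56) × 1.09 = 29.62 m³/s
A₂ = 20.69 × 2.25 = 46.55 m²
V₂ = Q/A₂ = 29.62/46.55 = 0.6363 m/s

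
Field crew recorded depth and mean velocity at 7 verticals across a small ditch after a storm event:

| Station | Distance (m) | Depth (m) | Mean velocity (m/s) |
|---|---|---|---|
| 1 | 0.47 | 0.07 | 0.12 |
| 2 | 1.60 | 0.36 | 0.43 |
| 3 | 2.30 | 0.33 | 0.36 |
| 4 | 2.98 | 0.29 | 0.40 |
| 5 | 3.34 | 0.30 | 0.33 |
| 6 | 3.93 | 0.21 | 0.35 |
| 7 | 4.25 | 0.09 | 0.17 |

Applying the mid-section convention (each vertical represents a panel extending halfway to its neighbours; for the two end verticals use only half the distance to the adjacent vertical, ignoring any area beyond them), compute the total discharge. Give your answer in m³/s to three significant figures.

w_1 = (1.60 − 0.47)/2 = 0.565 m; q_1 = 0.12 × 0.07 × 0.565 = 0.004746 m³/s
w_2 = (2.30 − 0.47)/2 = 0.915 m; q_2 = 0.43 × 0.36 × 0.915 = 0.1416 m³/s
w_3 = (2.98 − 1.60)/2 = 0.69 m; q_3 = 0.36 × 0.33 × 0.69 = 0.08197 m³/s
w_4 = (3.34 − 2.30)/2 = 0.52 m; q_4 = 0.40 × 0.29 × 0.52 = 0.06032 m³/s
w_5 = (3.93 − 2.98)/2 = 0.475 m; q_5 = 0.33 × 0.30 × 0.475 = 0.04703 m³/s
w_6 = (4.25 − 3.34)/2 = 0.455 m; q_6 = 0.35 × 0.21 × 0.455 = 0.03344 m³/s
w_7 = (4.25 − 3.93)/2 = 0.16 m; q_7 = 0.17 × 0.09 × 0.16 = 0.002448 m³/s
Q = Σ qᵢ = 0.3716 m³/s

0.372 m³/s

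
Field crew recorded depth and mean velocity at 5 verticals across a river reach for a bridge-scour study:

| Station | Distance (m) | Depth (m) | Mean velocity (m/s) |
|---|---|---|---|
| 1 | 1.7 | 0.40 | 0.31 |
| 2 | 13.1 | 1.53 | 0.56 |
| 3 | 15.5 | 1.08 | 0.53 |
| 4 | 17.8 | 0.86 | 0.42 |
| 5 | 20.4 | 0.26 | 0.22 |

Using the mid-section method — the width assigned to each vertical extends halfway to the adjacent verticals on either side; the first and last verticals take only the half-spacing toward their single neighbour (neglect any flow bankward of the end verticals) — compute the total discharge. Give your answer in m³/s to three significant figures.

w_1 = (13.1 − 1.7)/2 = 5.7 m; q_1 = 0.31 × 0.40 × 5.7 = 0.7068 m³/s
w_2 = (15.5 − 1.7)/2 = 6.9 m; q_2 = 0.56 × 1.53 × 6.9 = 5.912 m³/s
w_3 = (17.8 − 13.1)/2 = 2.35 m; q_3 = 0.53 × 1.08 × 2.35 = 1.345 m³/s
w_4 = (20.4 − 15.5)/2 = 2.45 m; q_4 = 0.42 × 0.86 × 2.45 = 0.8849 m³/s
w_5 = (20.4 − 17.8)/2 = 1.3 m; q_5 = 0.22 × 0.26 × 1.3 = 0.07436 m³/s
Q = Σ qᵢ = 8.923 m³/s

8.92 m³/s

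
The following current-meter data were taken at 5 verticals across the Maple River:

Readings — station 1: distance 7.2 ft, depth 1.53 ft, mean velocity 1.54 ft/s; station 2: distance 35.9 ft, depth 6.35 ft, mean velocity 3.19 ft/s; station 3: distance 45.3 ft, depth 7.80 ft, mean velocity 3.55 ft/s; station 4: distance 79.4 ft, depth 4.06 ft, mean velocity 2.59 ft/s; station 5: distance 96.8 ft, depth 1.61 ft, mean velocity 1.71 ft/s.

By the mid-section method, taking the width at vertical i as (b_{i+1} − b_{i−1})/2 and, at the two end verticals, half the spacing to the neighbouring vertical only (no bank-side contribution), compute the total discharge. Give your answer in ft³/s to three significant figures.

1320 ft³/s

w_1 = (35.9 − 7.2)/2 = 14.35 ft; q_1 = 1.54 × 1.53 × 14.35 = 33.81 ft³/s
w_2 = (45.3 − 7.2)/2 = 19.05 ft; q_2 = 3.19 × 6.35 × 19.05 = 385.9 ft³/s
w_3 = (79.4 − 35.9)/2 = 21.75 ft; q_3 = 3.55 × 7.80 × 21.75 = 602.3 ft³/s
w_4 = (96.8 − 45.3)/2 = 25.75 ft; q_4 = 2.59 × 4.06 × 25.75 = 270.8 ft³/s
w_5 = (96.8 − 79.4)/2 = 8.7 ft; q_5 = 1.71 × 1.61 × 8.7 = 23.95 ft³/s
Q = Σ qᵢ = 1317 ft³/s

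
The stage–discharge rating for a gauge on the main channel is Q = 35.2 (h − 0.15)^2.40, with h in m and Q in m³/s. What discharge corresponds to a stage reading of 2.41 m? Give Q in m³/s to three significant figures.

Q = 35.2 × (2.41 − 0.15)^2.40 = 35.2 × 2.26^2.40 = 249.1 m³/s

249 m³/s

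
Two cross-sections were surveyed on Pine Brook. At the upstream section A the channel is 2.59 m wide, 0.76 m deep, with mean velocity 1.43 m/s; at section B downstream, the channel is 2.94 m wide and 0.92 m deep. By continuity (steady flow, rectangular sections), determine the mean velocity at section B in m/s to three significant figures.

Q = A₁V₁ = (2.59×0.76) × 1.43 = 2.815 m³/s
A₂ = 2.94 × 0.92 = 2.705 m²
V₂ = Q/A₂ = 2.815/2.705 = 1.041 m/s

1.04 m/s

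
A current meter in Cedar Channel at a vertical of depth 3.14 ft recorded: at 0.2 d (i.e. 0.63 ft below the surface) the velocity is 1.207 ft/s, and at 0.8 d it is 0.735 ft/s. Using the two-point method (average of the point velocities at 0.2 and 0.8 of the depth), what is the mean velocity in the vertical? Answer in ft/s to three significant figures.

0.971 ft/s

v̄ = (1.207 + 0.735) / 2 = 0.9710 ft/s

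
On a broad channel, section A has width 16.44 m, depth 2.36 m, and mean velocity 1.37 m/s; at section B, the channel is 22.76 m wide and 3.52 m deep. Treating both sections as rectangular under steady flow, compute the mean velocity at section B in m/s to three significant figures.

Q = A₁V₁ = (16.44×2.36) × 1.37 = 53.15 m³/s
A₂ = 22.76 × 3.52 = 80.12 m²
V₂ = Q/A₂ = 53.15/80.12 = 0.6635 m/s

0.663 m/s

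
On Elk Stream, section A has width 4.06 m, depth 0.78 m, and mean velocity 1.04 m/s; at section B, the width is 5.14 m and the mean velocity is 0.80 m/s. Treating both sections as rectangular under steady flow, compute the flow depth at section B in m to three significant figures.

Q = A₁V₁ = (4.06×0.78) × 1.04 = 3.293 m³/s
d₂ = Q/(b₂ V₂) = 3.293/(5.14×0.80) = 0.8009 m

0.801 m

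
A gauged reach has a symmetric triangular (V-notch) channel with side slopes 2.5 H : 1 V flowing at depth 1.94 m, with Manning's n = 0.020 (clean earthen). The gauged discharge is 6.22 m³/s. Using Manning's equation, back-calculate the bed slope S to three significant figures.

A = z·y² = 2.5×1.94² = 9.409 m²
P = 2y√(1+z²) = 2×1.94×√(1+2.5²) = 10.45 m
R = A/P = 9.409/10.45 = 0.9006 m
S = (Q·n / (1·A·R^(2/3)))² = (6.22×0.020 / (1×9.409×0.9326))² = 0.0002010

0.000201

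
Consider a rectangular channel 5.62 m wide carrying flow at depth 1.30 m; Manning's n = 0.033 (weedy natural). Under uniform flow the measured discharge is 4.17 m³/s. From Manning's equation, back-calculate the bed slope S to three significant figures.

0.000415

A = b·y = 5.62 × 1.30 = 7.306 m²
P = b + 2y = 5.62 + 2×1.30 = 8.220 m
R = A/P = 7.306/8.220 = 0.8888 m
S = (Q·n / (1·A·R^(2/3)))² = (4.17×0.033 / (1×7.306×0.9244))² = 0.0004151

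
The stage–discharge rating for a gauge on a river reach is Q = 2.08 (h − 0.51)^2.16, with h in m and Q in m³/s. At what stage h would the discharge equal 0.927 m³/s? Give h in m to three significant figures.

h − h₀ = (Q/C)^(1/b) = (0.927/2.08)^(1/2.16) = 0.6879 m
h = 0.51 + 0.6879 = 1.198 m

1.20 m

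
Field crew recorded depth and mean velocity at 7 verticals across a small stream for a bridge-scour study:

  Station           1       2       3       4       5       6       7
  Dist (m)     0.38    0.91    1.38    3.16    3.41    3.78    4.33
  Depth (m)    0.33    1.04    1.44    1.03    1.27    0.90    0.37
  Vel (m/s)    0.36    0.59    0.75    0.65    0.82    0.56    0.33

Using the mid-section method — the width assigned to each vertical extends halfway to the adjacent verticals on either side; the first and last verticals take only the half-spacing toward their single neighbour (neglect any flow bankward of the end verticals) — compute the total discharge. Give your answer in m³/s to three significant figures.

2.82 m³/s

w_1 = (0.91 − 0.38)/2 = 0.265 m; q_1 = 0.36 × 0.33 × 0.265 = 0.03148 m³/s
w_2 = (1.38 − 0.38)/2 = 0.5 m; q_2 = 0.59 × 1.04 × 0.5 = 0.3068 m³/s
w_3 = (3.16 − 0.91)/2 = 1.125 m; q_3 = 0.75 × 1.44 × 1.125 = 1.215 m³/s
w_4 = (3.41 − 1.38)/2 = 1.015 m; q_4 = 0.65 × 1.03 × 1.015 = 0.6795 m³/s
w_5 = (3.78 − 3.16)/2 = 0.31 m; q_5 = 0.82 × 1.27 × 0.31 = 0.3228 m³/s
w_6 = (4.33 − 3.41)/2 = 0.46 m; q_6 = 0.56 × 0.90 × 0.46 = 0.2318 m³/s
w_7 = (4.33 − 3.78)/2 = 0.275 m; q_7 = 0.33 × 0.37 × 0.275 = 0.03358 m³/s
Q = Σ qᵢ = 2.821 m³/s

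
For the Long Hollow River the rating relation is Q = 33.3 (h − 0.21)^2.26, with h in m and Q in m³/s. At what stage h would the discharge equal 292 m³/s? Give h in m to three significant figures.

h − h₀ = (Q/C)^(1/b) = (292/33.3)^(1/2.26) = 2.614 m
h = 0.21 + 2.614 = 2.824 m

2.82 m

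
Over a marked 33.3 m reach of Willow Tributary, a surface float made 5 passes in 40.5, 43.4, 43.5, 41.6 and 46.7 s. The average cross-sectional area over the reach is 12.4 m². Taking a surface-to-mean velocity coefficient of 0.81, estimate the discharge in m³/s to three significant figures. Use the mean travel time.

t̄ = (40.5 + 43.4 + 43.5 + 41.6 + 46.7) / 5 = 43.14 s
v_surface = L / t̄ = 33.3 / 43.14 = 0.7719 m/s
v_mean = 0.81 × 0.7719 = 0.6252 m/s
Q = A × v_mean = 12.4 × 0.6252 = 7.753 m³/s

7.75 m³/s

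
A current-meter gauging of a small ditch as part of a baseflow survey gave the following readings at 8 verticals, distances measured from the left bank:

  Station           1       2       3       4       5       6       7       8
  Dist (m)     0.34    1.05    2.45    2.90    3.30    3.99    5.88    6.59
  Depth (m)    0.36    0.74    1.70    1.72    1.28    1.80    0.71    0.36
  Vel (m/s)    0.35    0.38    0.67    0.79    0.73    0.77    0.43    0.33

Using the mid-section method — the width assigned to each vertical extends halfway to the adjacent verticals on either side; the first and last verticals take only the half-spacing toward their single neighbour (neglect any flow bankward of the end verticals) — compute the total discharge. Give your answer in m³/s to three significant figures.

w_1 = (1.05 − 0.34)/2 = 0.355 m; q_1 = 0.35 × 0.36 × 0.355 = 0.04473 m³/s
w_2 = (2.45 − 0.34)/2 = 1.055 m; q_2 = 0.38 × 0.74 × 1.055 = 0.2967 m³/s
w_3 = (2.90 − 1.05)/2 = 0.925 m; q_3 = 0.67 × 1.70 × 0.925 = 1.054 m³/s
w_4 = (3.30 − 2.45)/2 = 0.425 m; q_4 = 0.79 × 1.72 × 0.425 = 0.5775 m³/s
w_5 = (3.99 − 2.90)/2 = 0.545 m; q_5 = 0.73 × 1.28 × 0.545 = 0.5092 m³/s
w_6 = (5.88 − 3.30)/2 = 1.29 m; q_6 = 0.77 × 1.80 × 1.29 = 1.788 m³/s
w_7 = (6.59 − 3.99)/2 = 1.3 m; q_7 = 0.43 × 0.71 × 1.3 = 0.3969 m³/s
w_8 = (6.59 − 5.88)/2 = 0.355 m; q_8 = 0.33 × 0.36 × 0.355 = 0.04217 m³/s
Q = Σ qᵢ = 4.709 m³/s

4.71 m³/s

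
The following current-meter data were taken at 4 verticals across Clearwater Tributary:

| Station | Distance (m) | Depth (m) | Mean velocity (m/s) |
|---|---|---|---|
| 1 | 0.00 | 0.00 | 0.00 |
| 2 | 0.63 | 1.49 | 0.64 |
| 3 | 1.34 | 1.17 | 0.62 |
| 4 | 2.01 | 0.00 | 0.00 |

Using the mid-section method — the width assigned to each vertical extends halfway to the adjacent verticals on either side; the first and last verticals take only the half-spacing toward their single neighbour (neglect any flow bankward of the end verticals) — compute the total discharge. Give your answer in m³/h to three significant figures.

4100 m³/h

w_2 = (1.34 − 0.00)/2 = 0.67 m; q_2 = 0.64 × 1.49 × 0.67 = 0.6389 m³/s
w_3 = (2.01 − 0.63)/2 = 0.69 m; q_3 = 0.62 × 1.17 × 0.69 = 0.5005 m³/s
Stations 1, 4 contribute zero (depth or velocity is 0).
Q = Σ qᵢ = 1.139 m³/s
= 1.139 × 3600 = 4102 m³/h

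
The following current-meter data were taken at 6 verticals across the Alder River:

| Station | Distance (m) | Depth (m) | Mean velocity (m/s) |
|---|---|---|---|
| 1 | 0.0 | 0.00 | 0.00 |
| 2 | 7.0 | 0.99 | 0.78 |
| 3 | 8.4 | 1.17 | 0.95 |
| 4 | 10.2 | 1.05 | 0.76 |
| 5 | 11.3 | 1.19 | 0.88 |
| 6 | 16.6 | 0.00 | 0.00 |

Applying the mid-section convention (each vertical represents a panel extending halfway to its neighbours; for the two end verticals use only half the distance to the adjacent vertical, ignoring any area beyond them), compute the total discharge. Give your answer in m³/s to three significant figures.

9.53 m³/s

w_2 = (8.4 − 0.0)/2 = 4.2 m; q_2 = 0.78 × 0.99 × 4.2 = 3.243 m³/s
w_3 = (10.2 − 7.0)/2 = 1.6 m; q_3 = 0.95 × 1.17 × 1.6 = 1.778 m³/s
w_4 = (11.3 − 8.4)/2 = 1.45 m; q_4 = 0.76 × 1.05 × 1.45 = 1.157 m³/s
w_5 = (16.6 − 10.2)/2 = 3.2 m; q_5 = 0.88 × 1.19 × 3.2 = 3.351 m³/s
Stations 1, 6 contribute zero (depth or velocity is 0).
Q = Σ qᵢ = 9.530 m³/s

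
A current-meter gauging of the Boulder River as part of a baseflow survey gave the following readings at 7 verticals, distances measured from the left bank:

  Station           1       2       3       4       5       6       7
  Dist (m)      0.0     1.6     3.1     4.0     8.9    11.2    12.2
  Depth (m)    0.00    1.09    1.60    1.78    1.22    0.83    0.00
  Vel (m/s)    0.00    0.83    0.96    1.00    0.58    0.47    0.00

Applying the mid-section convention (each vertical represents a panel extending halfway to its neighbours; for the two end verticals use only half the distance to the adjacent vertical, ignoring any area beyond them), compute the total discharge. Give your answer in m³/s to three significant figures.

w_2 = (3.1 − 0.0)/2 = 1.55 m; q_2 = 0.83 × 1.09 × 1.55 = 1.402 m³/s
w_3 = (4.0 − 1.6)/2 = 1.2 m; q_3 = 0.96 × 1.60 × 1.2 = 1.843 m³/s
w_4 = (8.9 − 3.1)/2 = 2.9 m; q_4 = 1.00 × 1.78 × 2.9 = 5.162 m³/s
w_5 = (11.2 − 4.0)/2 = 3.6 m; q_5 = 0.58 × 1.22 × 3.6 = 2.547 m³/s
w_6 = (12.2 − 8.9)/2 = 1.65 m; q_6 = 0.47 × 0.83 × 1.65 = 0.6437 m³/s
Stations 1, 7 contribute zero (depth or velocity is 0).
Q = Σ qᵢ = 11.60 m³/s

11.6 m³/s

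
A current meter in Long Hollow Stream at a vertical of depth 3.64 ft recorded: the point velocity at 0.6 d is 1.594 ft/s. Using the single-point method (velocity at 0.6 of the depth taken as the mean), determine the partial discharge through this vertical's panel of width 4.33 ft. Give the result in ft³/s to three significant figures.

v̄ = v₀.₆ = 1.594 ft/s
q = v̄ × d × w = 1.594 × 3.64 × 4.33 = 25.12 ft³/s

25.1 ft³/s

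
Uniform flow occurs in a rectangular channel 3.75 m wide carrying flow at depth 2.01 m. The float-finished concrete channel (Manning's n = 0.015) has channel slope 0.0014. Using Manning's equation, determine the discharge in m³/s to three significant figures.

18.4 m³/s

A = b·y = 3.75 × 2.01 = 7.538 m²
P = b + 2y = 3.75 + 2×2.01 = 7.770 m
R = A/P = 7.538/7.770 = 0.9701 m
Q = (1/n)·A·R^(2/3)·S^(1/2) = (1/0.015) × 7.538 × 0.9701^(2/3) × 0.0014^(1/2) = 18.42 m³/s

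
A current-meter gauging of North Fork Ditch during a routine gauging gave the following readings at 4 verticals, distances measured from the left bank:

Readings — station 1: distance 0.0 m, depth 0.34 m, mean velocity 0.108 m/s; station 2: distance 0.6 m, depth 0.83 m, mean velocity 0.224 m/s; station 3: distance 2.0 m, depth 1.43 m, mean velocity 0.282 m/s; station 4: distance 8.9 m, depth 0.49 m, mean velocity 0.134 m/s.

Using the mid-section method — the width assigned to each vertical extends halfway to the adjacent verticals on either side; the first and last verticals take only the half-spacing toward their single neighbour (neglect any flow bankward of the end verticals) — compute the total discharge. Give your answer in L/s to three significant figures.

w_1 = (0.6 − 0.0)/2 = 0.3 m; q_1 = 0.108 × 0.34 × 0.3 = 0.01102 m³/s
w_2 = (2.0 − 0.0)/2 = 1 m; q_2 = 0.224 × 0.83 × 1 = 0.1859 m³/s
w_3 = (8.9 − 0.6)/2 = 4.15 m; q_3 = 0.282 × 1.43 × 4.15 = 1.674 m³/s
w_4 = (8.9 − 2.0)/2 = 3.45 m; q_4 = 0.134 × 0.49 × 3.45 = 0.2265 m³/s
Q = Σ qᵢ = 2.097 m³/s
= 2.097 × 1000 = 2097 L/s

2100 L/s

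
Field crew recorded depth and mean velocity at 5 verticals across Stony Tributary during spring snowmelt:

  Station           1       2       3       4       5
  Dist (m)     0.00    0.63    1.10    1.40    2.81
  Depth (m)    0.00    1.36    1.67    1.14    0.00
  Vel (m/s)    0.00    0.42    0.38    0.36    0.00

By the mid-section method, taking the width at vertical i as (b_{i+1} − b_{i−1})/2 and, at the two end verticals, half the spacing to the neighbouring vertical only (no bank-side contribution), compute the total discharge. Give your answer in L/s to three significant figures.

w_2 = (1.10 − 0.00)/2 = 0.55 m; q_2 = 0.42 × 1.36 × 0.55 = 0.3142 m³/s
w_3 = (1.40 − 0.63)/2 = 0.385 m; q_3 = 0.38 × 1.67 × 0.385 = 0.2443 m³/s
w_4 = (2.81 − 1.10)/2 = 0.855 m; q_4 = 0.36 × 1.14 × 0.855 = 0.3509 m³/s
Stations 1, 5 contribute zero (depth or velocity is 0).
Q = Σ qᵢ = 0.9094 m³/s
= 0.9094 × 1000 = 909.4 L/s

909 L/s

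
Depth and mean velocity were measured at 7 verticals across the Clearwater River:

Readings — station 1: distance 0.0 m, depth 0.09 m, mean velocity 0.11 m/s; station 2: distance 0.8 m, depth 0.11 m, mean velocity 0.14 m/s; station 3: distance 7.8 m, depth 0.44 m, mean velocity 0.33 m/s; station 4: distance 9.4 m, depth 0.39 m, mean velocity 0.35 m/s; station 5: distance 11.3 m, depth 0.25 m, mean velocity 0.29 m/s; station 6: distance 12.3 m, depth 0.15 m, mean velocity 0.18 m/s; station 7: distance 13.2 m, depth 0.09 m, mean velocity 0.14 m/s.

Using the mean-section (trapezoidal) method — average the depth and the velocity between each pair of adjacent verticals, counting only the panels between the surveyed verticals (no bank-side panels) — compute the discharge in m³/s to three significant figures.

0.947 m³/s

Panel 1-2: Δb = 0.8 m, d̄ = (0.09+0.11)/2 = 0.1, v̄ = (0.11+0.14)/2 = 0.125 → q = 0.8×0.1×0.125 = 0.01000 m³/s
Panel 2-3: Δb = 7 m, d̄ = (0.11+0.44)/2 = 0.275, v̄ = (0.14+0.33)/2 = 0.235 → q = 7×0.275×0.235 = 0.4524 m³/s
Panel 3-4: Δb = 1.6 m, d̄ = (0.44+0.39)/2 = 0.415, v̄ = (0.33+0.35)/2 = 0.34 → q = 1.6×0.415×0.34 = 0.2258 m³/s
Panel 4-5: Δb = 1.9 m, d̄ = (0.39+0.25)/2 = 0.32, v̄ = (0.35+0.29)/2 = 0.32 → q = 1.9×0.32×0.32 = 0.1946 m³/s
Panel 5-6: Δb = 1 m, d̄ = (0.25+0.15)/2 = 0.2, v̄ = (0.29+0.18)/2 = 0.235 → q = 1×0.2×0.235 = 0.04700 m³/s
Panel 6-7: Δb = 0.9 m, d̄ = (0.15+0.09)/2 = 0.12, v̄ = (0.18+0.14)/2 = 0.16 → q = 0.9×0.12×0.16 = 0.01728 m³/s
Q = Σ q = 0.9470 m³/s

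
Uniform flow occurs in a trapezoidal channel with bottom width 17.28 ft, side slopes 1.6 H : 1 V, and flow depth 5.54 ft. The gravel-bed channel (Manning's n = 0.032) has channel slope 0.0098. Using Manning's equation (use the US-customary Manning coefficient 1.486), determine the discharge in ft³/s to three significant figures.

1620 ft³/s

A = (b + z·y)·y = (17.28 + 1.6×5.54)×5.54 = 144.8 ft²
P = b + 2y√(1+z²) = 17.28 + 2×5.54×√(1+1.6²) = 38.19 ft
R = A/P = 144.8/38.19 = 3.793 ft
Q = (1.486/n)·A·R^(2/3)·S^(1/2) = (1.486/0.032) × 144.8 × 3.793^(2/3) × 0.0098^(1/2) = 1619 ft³/s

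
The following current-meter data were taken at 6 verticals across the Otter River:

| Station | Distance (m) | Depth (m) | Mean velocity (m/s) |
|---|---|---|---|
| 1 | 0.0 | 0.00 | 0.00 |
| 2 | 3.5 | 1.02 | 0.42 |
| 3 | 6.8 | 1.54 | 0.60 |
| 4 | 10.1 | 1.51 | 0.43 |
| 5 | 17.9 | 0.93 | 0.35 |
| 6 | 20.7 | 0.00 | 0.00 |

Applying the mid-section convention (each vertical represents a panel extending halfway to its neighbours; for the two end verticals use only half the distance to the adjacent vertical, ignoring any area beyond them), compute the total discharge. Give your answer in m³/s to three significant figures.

9.83 m³/s

w_2 = (6.8 − 0.0)/2 = 3.4 m; q_2 = 0.42 × 1.02 × 3.4 = 1.457 m³/s
w_3 = (10.1 − 3.5)/2 = 3.3 m; q_3 = 0.60 × 1.54 × 3.3 = 3.049 m³/s
w_4 = (17.9 − 6.8)/2 = 5.55 m; q_4 = 0.43 × 1.51 × 5.55 = 3.604 m³/s
w_5 = (20.7 − 10.1)/2 = 5.3 m; q_5 = 0.35 × 0.93 × 5.3 = 1.725 m³/s
Stations 1, 6 contribute zero (depth or velocity is 0).
Q = Σ qᵢ = 9.835 m³/s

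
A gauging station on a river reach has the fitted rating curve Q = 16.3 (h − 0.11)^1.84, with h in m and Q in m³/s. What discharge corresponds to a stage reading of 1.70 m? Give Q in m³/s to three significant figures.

Q = 16.3 × (1.70 − 0.11)^1.84 = 16.3 × 1.59^1.84 = 38.26 m³/s

38.3 m³/s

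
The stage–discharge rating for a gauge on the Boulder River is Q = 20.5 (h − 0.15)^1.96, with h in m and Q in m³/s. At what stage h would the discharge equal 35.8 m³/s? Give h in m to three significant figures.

h − h₀ = (Q/C)^(1/b) = (35.8/20.5)^(1/1.96) = 1.329 m
h = 0.15 + 1.329 = 1.479 m

1.48 m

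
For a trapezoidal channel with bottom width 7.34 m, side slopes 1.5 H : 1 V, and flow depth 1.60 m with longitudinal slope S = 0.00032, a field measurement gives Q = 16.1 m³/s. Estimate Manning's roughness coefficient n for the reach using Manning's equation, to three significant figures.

0.0194

A = (b + z·y)·y = (7.34 + 1.5×1.60)×1.60 = 15.58 m²
P = b + 2y√(1+z²) = 7.34 + 2×1.60×√(1+1.5²) = 13.11 m
R = A/P = 15.58/13.11 = 1.189 m
n = (1/Q)·A·R^(2/3)·S^(1/2) = (1/16.1) × 15.58 × 1.122 × 0.01789 = 0.01943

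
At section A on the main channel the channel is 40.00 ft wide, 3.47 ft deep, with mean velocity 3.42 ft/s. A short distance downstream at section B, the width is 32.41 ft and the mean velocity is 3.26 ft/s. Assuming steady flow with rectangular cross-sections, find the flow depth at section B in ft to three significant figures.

Q = A₁V₁ = (40.00×3.47) × 3.42 = 474.7 ft³/s
d₂ = Q/(b₂ V₂) = 474.7/(32.41×3.26) = 4.493 ft

4.49 ft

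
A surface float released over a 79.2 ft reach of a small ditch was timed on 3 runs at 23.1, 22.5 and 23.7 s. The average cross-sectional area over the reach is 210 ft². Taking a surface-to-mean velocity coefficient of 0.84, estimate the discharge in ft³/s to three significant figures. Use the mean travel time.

605 ft³/s

t̄ = (23.1 + 22.5 + 23.7) / 3 = 23.1 s
v_surface = L / t̄ = 79.2 / 23.1 = 3.429 ft/s
v_mean = 0.84 × 3.429 = 2.880 ft/s
Q = A × v_mean = 210 × 2.880 = 604.8 ft³/s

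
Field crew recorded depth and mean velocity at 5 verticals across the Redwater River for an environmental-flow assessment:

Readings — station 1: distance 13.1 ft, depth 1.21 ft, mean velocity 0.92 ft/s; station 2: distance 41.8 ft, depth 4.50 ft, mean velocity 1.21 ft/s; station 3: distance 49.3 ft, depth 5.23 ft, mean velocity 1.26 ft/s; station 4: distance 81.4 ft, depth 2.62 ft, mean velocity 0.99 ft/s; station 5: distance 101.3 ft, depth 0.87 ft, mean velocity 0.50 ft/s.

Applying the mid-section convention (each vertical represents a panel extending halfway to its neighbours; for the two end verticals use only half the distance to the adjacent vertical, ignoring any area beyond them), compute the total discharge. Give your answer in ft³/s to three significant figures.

w_1 = (41.8 − 13.1)/2 = 14.35 ft; q_1 = 0.92 × 1.21 × 14.35 = 15.97 ft³/s
w_2 = (49.3 − 13.1)/2 = 18.1 ft; q_2 = 1.21 × 4.50 × 18.1 = 98.55 ft³/s
w_3 = (81.4 − 41.8)/2 = 19.8 ft; q_3 = 1.26 × 5.23 × 19.8 = 130.5 ft³/s
w_4 = (101.3 − 49.3)/2 = 26 ft; q_4 = 0.99 × 2.62 × 26 = 67.44 ft³/s
w_5 = (101.3 − 81.4)/2 = 9.95 ft; q_5 = 0.50 × 0.87 × 9.95 = 4.328 ft³/s
Q = Σ qᵢ = 316.8 ft³/s

317 ft³/s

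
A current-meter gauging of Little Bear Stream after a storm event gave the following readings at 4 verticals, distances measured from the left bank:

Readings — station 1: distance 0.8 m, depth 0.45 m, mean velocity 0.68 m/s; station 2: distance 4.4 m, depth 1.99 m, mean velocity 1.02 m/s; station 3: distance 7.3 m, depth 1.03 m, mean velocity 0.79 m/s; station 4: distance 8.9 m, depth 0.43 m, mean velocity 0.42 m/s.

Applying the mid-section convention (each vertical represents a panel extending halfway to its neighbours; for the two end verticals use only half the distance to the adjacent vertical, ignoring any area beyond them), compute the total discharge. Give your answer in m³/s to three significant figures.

w_1 = (4.4 − 0.8)/2 = 1.8 m; q_1 = 0.68 × 0.45 × 1.8 = 0.5508 m³/s
w_2 = (7.3 − 0.8)/2 = 3.25 m; q_2 = 1.02 × 1.99 × 3.25 = 6.597 m³/s
w_3 = (8.9 − 4.4)/2 = 2.25 m; q_3 = 0.79 × 1.03 × 2.25 = 1.831 m³/s
w_4 = (8.9 − 7.3)/2 = 0.8 m; q_4 = 0.42 × 0.43 × 0.8 = 0.1445 m³/s
Q = Σ qᵢ = 9.123 m³/s

9.12 m³/s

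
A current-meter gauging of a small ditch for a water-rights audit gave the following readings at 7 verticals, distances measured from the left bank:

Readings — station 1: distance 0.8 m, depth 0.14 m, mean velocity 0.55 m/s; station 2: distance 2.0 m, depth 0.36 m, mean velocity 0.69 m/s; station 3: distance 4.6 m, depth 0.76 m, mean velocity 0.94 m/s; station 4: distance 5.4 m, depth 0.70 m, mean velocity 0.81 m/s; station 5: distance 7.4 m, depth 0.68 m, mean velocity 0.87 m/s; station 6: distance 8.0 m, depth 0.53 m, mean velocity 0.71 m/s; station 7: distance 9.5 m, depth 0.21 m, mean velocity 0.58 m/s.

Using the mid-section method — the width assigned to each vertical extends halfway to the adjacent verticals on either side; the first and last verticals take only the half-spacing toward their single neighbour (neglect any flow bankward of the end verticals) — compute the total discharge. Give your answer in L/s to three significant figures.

w_1 = (2.0 − 0.8)/2 = 0.6 m; q_1 = 0.55 × 0.14 × 0.6 = 0.04620 m³/s
w_2 = (4.6 − 0.8)/2 = 1.9 m; q_2 = 0.69 × 0.36 × 1.9 = 0.4720 m³/s
w_3 = (5.4 − 2.0)/2 = 1.7 m; q_3 = 0.94 × 0.76 × 1.7 = 1.214 m³/s
w_4 = (7.4 − 4.6)/2 = 1.4 m; q_4 = 0.81 × 0.70 × 1.4 = 0.7938 m³/s
w_5 = (8.0 − 5.4)/2 = 1.3 m; q_5 = 0.87 × 0.68 × 1.3 = 0.7691 m³/s
w_6 = (9.5 − 7.4)/2 = 1.05 m; q_6 = 0.71 × 0.53 × 1.05 = 0.3951 m³/s
w_7 = (9.5 − 8.0)/2 = 0.75 m; q_7 = 0.58 × 0.21 × 0.75 = 0.09135 m³/s
Q = Σ qᵢ = 3.782 m³/s
= 3.782 × 1000 = 3782 L/s

3780 L/s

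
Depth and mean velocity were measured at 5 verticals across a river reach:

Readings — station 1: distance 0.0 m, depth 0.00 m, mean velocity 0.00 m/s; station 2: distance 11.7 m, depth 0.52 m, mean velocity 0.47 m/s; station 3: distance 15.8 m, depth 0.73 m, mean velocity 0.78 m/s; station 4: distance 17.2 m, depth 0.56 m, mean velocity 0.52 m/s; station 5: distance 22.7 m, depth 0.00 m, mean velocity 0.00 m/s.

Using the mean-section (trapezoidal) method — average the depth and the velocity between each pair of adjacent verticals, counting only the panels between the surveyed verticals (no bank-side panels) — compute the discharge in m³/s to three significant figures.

Panel 1-2: Δb = 11.7 m, d̄ = (0.00+0.52)/2 = 0.26, v̄ = (0.00+0.47)/2 = 0.235 → q = 11.7×0.26×0.235 = 0.7149 m³/s
Panel 2-3: Δb = 4.1 m, d̄ = (0.52+0.73)/2 = 0.625, v̄ = (0.47+0.78)/2 = 0.625 → q = 4.1×0.625×0.625 = 1.602 m³/s
Panel 3-4: Δb = 1.4 m, d̄ = (0.73+0.56)/2 = 0.645, v̄ = (0.78+0.52)/2 = 0.65 → q = 1.4×0.645×0.65 = 0.5870 m³/s
Panel 4-5: Δb = 5.5 m, d̄ = (0.56+0.00)/2 = 0.28, v̄ = (0.52+0.00)/2 = 0.26 → q = 5.5×0.28×0.26 = 0.4004 m³/s
Q = Σ q = 3.304 m³/s

3.30 m³/s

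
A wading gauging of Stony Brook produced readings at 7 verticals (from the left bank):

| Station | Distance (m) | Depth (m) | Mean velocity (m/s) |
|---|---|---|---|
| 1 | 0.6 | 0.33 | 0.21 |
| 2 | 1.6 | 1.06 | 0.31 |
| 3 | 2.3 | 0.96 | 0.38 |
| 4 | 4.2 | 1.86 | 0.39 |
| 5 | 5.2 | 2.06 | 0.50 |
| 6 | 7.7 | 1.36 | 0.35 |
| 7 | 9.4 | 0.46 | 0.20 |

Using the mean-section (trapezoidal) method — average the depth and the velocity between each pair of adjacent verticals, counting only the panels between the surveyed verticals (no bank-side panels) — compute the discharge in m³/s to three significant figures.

4.57 m³/s

Panel 1-2: Δb = 1 m, d̄ = (0.33+1.06)/2 = 0.695, v̄ = (0.21+0.31)/2 = 0.26 → q = 1×0.695×0.26 = 0.1807 m³/s
Panel 2-3: Δb = 0.7 m, d̄ = (1.06+0.96)/2 = 1.01, v̄ = (0.31+0.38)/2 = 0.345 → q = 0.7×1.01×0.345 = 0.2439 m³/s
Panel 3-4: Δb = 1.9 m, d̄ = (0.96+1.86)/2 = 1.41, v̄ = (0.38+0.39)/2 = 0.385 → q = 1.9×1.41×0.385 = 1.031 m³/s
Panel 4-5: Δb = 1 m, d̄ = (1.86+2.06)/2 = 1.96, v̄ = (0.39+0.50)/2 = 0.445 → q = 1×1.96×0.445 = 0.8722 m³/s
Panel 5-6: Δb = 2.5 m, d̄ = (2.06+1.36)/2 = 1.71, v̄ = (0.50+0.35)/2 = 0.425 → q = 2.5×1.71×0.425 = 1.817 m³/s
Panel 6-7: Δb = 1.7 m, d̄ = (1.36+0.46)/2 = 0.91, v̄ = (0.35+0.20)/2 = 0.275 → q = 1.7×0.91×0.275 = 0.4254 m³/s
Q = Σ q = 4.571 m³/s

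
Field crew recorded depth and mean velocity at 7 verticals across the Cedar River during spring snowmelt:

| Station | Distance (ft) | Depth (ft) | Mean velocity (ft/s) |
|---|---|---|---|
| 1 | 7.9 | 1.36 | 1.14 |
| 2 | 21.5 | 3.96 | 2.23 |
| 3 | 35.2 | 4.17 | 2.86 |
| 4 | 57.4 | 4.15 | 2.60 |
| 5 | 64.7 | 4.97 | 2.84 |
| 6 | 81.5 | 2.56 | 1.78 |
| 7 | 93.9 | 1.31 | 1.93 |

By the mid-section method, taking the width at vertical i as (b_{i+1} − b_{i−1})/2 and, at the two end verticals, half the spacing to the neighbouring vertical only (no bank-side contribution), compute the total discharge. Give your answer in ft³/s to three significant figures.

w_1 = (21.5 − 7.9)/2 = 6.8 ft; q_1 = 1.14 × 1.36 × 6.8 = 10.54 ft³/s
w_2 = (35.2 − 7.9)/2 = 13.65 ft; q_2 = 2.23 × 3.96 × 13.65 = 120.5 ft³/s
w_3 = (57.4 − 21.5)/2 = 17.95 ft; q_3 = 2.86 × 4.17 × 17.95 = 214.1 ft³/s
w_4 = (64.7 − 35.2)/2 = 14.75 ft; q_4 = 2.60 × 4.15 × 14.75 = 159.2 ft³/s
w_5 = (81.5 − 57.4)/2 = 12.05 ft; q_5 = 2.84 × 4.97 × 12.05 = 170.1 ft³/s
w_6 = (93.9 − 64.7)/2 = 14.6 ft; q_6 = 1.78 × 2.56 × 14.6 = 66.53 ft³/s
w_7 = (93.9 − 81.5)/2 = 6.2 ft; q_7 = 1.93 × 1.31 × 6.2 = 15.68 ft³/s
Q = Σ qᵢ = 756.6 ft³/s

757 ft³/s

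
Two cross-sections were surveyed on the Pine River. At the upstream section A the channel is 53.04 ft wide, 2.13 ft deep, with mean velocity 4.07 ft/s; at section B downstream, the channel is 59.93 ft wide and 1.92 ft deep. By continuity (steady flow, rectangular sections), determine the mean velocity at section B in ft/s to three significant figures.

4.00 ft/s

Q = A₁V₁ = (53.04×2.13) × 4.07 = 459.8 ft³/s
A₂ = 59.93 × 1.92 = 115.1 ft²
V₂ = Q/A₂ = 459.8/115.1 = 3.996 ft/s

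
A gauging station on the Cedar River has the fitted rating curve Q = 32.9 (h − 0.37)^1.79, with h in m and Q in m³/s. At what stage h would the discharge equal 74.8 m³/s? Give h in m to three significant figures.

1.95 m

h − h₀ = (Q/C)^(1/b) = (74.8/32.9)^(1/1.79) = 1.582 m
h = 0.37 + 1.582 = 1.952 m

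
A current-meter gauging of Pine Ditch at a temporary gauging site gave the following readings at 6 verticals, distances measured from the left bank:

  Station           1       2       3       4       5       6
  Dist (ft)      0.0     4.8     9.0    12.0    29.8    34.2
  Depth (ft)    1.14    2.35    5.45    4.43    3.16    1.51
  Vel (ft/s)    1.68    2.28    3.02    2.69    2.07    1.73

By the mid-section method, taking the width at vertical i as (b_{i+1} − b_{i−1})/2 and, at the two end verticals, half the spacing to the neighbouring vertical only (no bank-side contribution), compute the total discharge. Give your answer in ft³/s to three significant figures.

w_1 = (4.8 − 0.0)/2 = 2.4 ft; q_1 = 1.68 × 1.14 × 2.4 = 4.596 ft³/s
w_2 = (9.0 − 0.0)/2 = 4.5 ft; q_2 = 2.28 × 2.35 × 4.5 = 24.11 ft³/s
w_3 = (12.0 − 4.8)/2 = 3.6 ft; q_3 = 3.02 × 5.45 × 3.6 = 59.25 ft³/s
w_4 = (29.8 − 9.0)/2 = 10.4 ft; q_4 = 2.69 × 4.43 × 10.4 = 123.9 ft³/s
w_5 = (34.2 − 12.0)/2 = 11.1 ft; q_5 = 2.07 × 3.16 × 11.1 = 72.61 ft³/s
w_6 = (34.2 − 29.8)/2 = 2.2 ft; q_6 = 1.73 × 1.51 × 2.2 = 5.747 ft³/s
Q = Σ qᵢ = 290.2 ft³/s

290 ft³/s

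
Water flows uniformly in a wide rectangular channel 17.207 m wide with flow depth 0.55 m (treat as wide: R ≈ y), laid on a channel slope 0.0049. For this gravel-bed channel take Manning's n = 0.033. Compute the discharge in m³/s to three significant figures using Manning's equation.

A = b·y = 17.207 × 0.55 = 9.464 m²
Wide channel: R ≈ y = 0.55 m
Q = (1/n)·A·R^(2/3)·S^(1/2) = (1/0.033) × 9.464 × 0.5500^(2/3) × 0.0049^(1/2) = 13.48 m³/s

13.5 m³/s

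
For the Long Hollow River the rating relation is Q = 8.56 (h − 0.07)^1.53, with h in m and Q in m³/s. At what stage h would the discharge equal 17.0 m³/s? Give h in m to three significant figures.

h − h₀ = (Q/C)^(1/b) = (17.0/8.56)^(1/1.53) = 1.566 m
h = 0.07 + 1.566 = 1.636 m

1.64 m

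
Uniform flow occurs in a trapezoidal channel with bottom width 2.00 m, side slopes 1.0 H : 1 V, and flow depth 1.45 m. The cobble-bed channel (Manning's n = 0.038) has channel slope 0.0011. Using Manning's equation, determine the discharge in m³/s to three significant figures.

A = (b + z·y)·y = (2.00 + 1.0×1.45)×1.45 = 5.003 m²
P = b + 2y√(1+z²) = 2.00 + 2×1.45×√(1+1.0²) = 6.101 m
R = A/P = 5.003/6.101 = 0.8199 m
Q = (1/n)·A·R^(2/3)·S^(1/2) = (1/0.038) × 5.003 × 0.8199^(2/3) × 0.0011^(1/2) = 3.825 m³/s

3.82 m³/s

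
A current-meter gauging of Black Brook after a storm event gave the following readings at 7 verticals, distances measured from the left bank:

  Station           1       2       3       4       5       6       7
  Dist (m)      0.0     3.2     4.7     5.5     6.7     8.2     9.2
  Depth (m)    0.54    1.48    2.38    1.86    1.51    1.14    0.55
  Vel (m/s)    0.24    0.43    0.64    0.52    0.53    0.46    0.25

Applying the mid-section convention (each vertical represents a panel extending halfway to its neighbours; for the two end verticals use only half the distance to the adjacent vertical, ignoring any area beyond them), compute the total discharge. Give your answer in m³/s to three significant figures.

6.23 m³/s

w_1 = (3.2 − 0.0)/2 = 1.6 m; q_1 = 0.24 × 0.54 × 1.6 = 0.2074 m³/s
w_2 = (4.7 − 0.0)/2 = 2.35 m; q_2 = 0.43 × 1.48 × 2.35 = 1.496 m³/s
w_3 = (5.5 − 3.2)/2 = 1.15 m; q_3 = 0.64 × 2.38 × 1.15 = 1.752 m³/s
w_4 = (6.7 − 4.7)/2 = 1 m; q_4 = 0.52 × 1.86 × 1 = 0.9672 m³/s
w_5 = (8.2 − 5.5)/2 = 1.35 m; q_5 = 0.53 × 1.51 × 1.35 = 1.080 m³/s
w_6 = (9.2 − 6.7)/2 = 1.25 m; q_6 = 0.46 × 1.14 × 1.25 = 0.6555 m³/s
w_7 = (9.2 − 8.2)/2 = 0.5 m; q_7 = 0.25 × 0.55 × 0.5 = 0.06875 m³/s
Q = Σ qᵢ = 6.226 m³/s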